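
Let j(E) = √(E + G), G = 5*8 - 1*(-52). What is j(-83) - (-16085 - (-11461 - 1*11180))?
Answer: -6553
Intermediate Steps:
G = 92 (G = 40 + 52 = 92)
j(E) = √(92 + E) (j(E) = √(E + 92) = √(92 + E))
j(-83) - (-16085 - (-11461 - 1*11180)) = √(92 - 83) - (-16085 - (-11461 - 1*11180)) = √9 - (-16085 - (-11461 - 11180)) = 3 - (-16085 - 1*(-22641)) = 3 - (-16085 + 22641) = 3 - 1*6556 = 3 - 6556 = -6553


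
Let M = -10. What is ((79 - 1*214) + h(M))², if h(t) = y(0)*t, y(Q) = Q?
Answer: 18225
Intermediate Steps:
h(t) = 0 (h(t) = 0*t = 0)
((79 - 1*214) + h(M))² = ((79 - 1*214) + 0)² = ((79 - 214) + 0)² = (-135 + 0)² = (-135)² = 18225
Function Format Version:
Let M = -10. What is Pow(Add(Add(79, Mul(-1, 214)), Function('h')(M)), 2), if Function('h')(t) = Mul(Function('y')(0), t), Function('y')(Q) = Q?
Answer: 18225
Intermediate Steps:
Function('h')(t) = 0 (Function('h')(t) = Mul(0, t) = 0)
Pow(Add(Add(79, Mul(-1, 214)), Function('h')(M)), 2) = Pow(Add(Add(79, Mul(-1, 214)), 0), 2) = Pow(Add(Add(79, -214), 0), 2) = Pow(Add(-135, 0), 2) = Pow(-135, 2) = 18225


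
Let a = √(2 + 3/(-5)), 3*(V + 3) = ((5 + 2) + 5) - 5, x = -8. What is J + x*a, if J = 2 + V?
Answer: 4/3 - 8*√35/5 ≈ -8.1324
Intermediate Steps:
V = -⅔ (V = -3 + (((5 + 2) + 5) - 5)/3 = -3 + ((7 + 5) - 5)/3 = -3 + (12 - 5)/3 = -3 + (⅓)*7 = -3 + 7/3 = -⅔ ≈ -0.66667)
a = √35/5 (a = √(2 + 3*(-⅕)) = √(2 - ⅗) = √(7/5) = √35/5 ≈ 1.1832)
J = 4/3 (J = 2 - ⅔ = 4/3 ≈ 1.3333)
J + x*a = 4/3 - 8*√35/5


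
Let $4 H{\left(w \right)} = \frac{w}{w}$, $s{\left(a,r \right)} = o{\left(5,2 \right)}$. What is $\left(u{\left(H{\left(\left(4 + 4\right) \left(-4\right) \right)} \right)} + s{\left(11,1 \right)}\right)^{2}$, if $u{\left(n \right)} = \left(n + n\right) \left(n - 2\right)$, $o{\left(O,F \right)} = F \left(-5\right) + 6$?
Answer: $\frac{1521}{64} \approx 23.766$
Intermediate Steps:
$o{\left(O,F \right)} = 6 - 5 F$ ($o{\left(O,F \right)} = - 5 F + 6 = 6 - 5 F$)
$s{\left(a,r \right)} = -4$ ($s{\left(a,r \right)} = 6 - 10 = -4$)
$H{\left(w \right)} = \frac{1}{4}$ ($H{\left(w \right)} = \frac{w \frac{1}{w}}{4} = \frac{1}{4} \cdot 1 = \frac{1}{4}$)
$u{\left(n \right)} = 2 n \left(-2 + n\right)$
$\left(u{\left(H{\left(\left(4 + 4\right) \left(-4\right) \right)} \right)} + s{\left(11,1 \right)}\right)^{2} = \left(2 \cdot \frac{1}{4} \left(-2 + \frac{1}{4}\right) - 4\right)^{2} = \left(2 \cdot \frac{1}{4} \left(- \frac{7}{4}\right) - 4\right)^{2} = \left(- \frac{7}{8} - 4\right)^{2} = \left(- \frac{39}{8}\right)^{2} = \frac{1521}{64}$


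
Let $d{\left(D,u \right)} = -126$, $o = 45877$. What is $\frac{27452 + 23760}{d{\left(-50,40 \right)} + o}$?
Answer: $\frac{51212}{45751} \approx 1.1194$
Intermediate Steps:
$\frac{27452 + 23760}{d{\left(-50,40 \right)} + o} = \frac{27452 + 23760}{-126 + 45877} = \frac{51212}{45751}$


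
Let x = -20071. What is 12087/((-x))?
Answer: 12087/20071 ≈ 0.60221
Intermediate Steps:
12087/((-x)) = 12087/((-1*(-20071))) = 12087/20071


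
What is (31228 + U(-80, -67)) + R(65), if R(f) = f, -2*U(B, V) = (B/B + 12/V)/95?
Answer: 79671967/2546 ≈ 31293.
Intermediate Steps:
U(B, V) = -1/190 - 6/(95*V) (U(B, V) = -(B/B + 12/V)/(2*95) = -(1 + 12/V)/(2*95) = -(1/95 + 12/(95*V))/2 = -1/190 - 6/(95*V))
(31228 + U(-80, -67)) + R(65) = (31228 + (1/190)*(-12 - 1*(-67))/(-67)) + 65 = (31228 + (1/190)*(-1/67)*(-12 + 67)) + 65 = (31228 + (1/190)*(-1/67)*55) + 65 = (31228 - 11/2546) + 65 = 79506477/2546 + 65 = 79671967/2546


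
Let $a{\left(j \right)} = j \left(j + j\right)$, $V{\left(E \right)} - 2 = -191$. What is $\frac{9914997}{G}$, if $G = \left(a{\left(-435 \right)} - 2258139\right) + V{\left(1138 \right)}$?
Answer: $- \frac{3304999}{626626} \approx -5.2743$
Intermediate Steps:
$V{\left(E \right)} = -189$ ($V{\left(E \right)} = 2 - 191 = -189$)
$a{\left(j \right)} = 2 j^{2}$ ($a{\left(j \right)} = j 2 j = 2 j^{2}$)
$G = -1879878$ ($G = \left(2 \left(-435\right)^{2} - 2258139\right) - 189 = \left(2 \cdot 189225 - 2258139\right) - 189 = \left(378450 - 2258139\right) - 189 = -1879689 - 189 = -1879878$)
$\frac{9914997}{G} = \frac{9914997}{-1879878} = 9914997 \left(- \frac{1}{1879878}\right) = - \frac{3304999}{626626}$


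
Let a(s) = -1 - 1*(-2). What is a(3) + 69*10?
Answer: 691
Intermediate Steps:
a(s) = 1 (a(s) = -1 + 2 = 1)
a(3) + 69*10 = 1 + 69*10 = 1 + 690 = 691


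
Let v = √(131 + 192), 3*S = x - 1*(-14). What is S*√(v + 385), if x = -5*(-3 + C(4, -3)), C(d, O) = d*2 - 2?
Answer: -√(385 + √323)/3 ≈ -6.6914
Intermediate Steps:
C(d, O) = -2 + 2*d (C(d, O) = 2*d - 2 = -2 + 2*d)
x = -15 (x = -5*(-3 + (-2 + 2*4)) = -5*(-3 + (-2 + 8)) = -5*(-3 + 6) = -5*3 = -15)
S = -⅓ (S = (-15 - 1*(-14))/3 = (-15 + 14)/3 = (⅓)*(-1) = -⅓ ≈ -0.33333)
v = √323 ≈ 17.972
S*√(v + 385) = -√(√323 + 385)/3 = -√(385 + √323)/3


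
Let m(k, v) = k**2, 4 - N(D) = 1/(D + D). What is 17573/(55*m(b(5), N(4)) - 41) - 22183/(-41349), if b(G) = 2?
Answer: 583078/5907 ≈ 98.710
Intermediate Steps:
N(D) = 4 - 1/(2*D) (N(D) = 4 - 1/(D + D) = 4 - 1/(2*D))
17573/(55*m(b(5), N(4)) - 41) - 22183/(-41349) = 17573/(55*2**2 - 41) - 22183/(-41349) = 17573/(55*4 - 41) - 22183*(-1/41349) = 17573/(220 - 41) + 3169/5907 = 17573/179 + 3169/5907 = 583078/5907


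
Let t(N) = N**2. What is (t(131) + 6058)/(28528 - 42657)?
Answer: -23219/14129 ≈ -1.6434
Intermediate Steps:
(t(131) + 6058)/(28528 - 42657) = (131**2 + 6058)/(28528 - 42657) = (17161 + 6058)/(-14129) = 23219*(-1/14129) = -23219/14129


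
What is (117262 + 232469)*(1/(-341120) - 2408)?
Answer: -287274975187491/341120 ≈ -8.4215e+8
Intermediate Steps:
(117262 + 232469)*(1/(-341120) - 2408) = 349731*(-1/341120 - 2408) = 349731*(-821416961/341120) = -287274975187491/341120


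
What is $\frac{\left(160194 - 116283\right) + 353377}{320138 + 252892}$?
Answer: $\frac{198644}{286515} \approx 0.69331$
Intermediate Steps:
$\frac{\left(160194 - 116283\right) + 353377}{320138 + 252892} = \frac{43911 + 353377}{573030} = 397288 \cdot \frac{1}{573030} = \frac{198644}{286515}$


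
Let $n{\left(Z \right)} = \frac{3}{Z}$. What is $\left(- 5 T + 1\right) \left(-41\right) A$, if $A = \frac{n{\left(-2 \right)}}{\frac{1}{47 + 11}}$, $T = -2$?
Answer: $39237$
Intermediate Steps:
$A = -87$ ($A = \frac{3 \frac{1}{-2}}{\frac{1}{47 + 11}} = \frac{3 \left(- \frac{1}{2}\right)}{\frac{1}{58}} = - \frac{3 \frac{1}{\frac{1}{58}}}{2} = \left(- \frac{3}{2}\right) 58 = -87$)
$\left(- 5 T + 1\right) \left(-41\right) A = \left(\left(-5\right) \left(-2\right) + 1\right) \left(-41\right) \left(-87\right) = \left(10 + 1\right) \left(-41\right) \left(-87\right) = 11 \left(-41\right) \left(-87\right) = \left(-451\right) \left(-87\right) = 39237$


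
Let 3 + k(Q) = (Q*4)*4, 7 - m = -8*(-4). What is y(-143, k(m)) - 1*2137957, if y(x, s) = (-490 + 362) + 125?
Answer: -2137960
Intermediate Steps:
m = -25 (m = 7 - (-8)*(-4) = 7 - 1*32 = 7 - 32 = -25)
k(Q) = -3 + 16*Q (k(Q) = -3 + (Q*4)*4 = -3 + (4*Q)*4 = -3 + 16*Q)
y(x, s) = -3 (y(x, s) = -128 + 125 = -3)
y(-143, k(m)) - 1*2137957 = -3 - 1*2137957 = -3 - 2137957 = -2137960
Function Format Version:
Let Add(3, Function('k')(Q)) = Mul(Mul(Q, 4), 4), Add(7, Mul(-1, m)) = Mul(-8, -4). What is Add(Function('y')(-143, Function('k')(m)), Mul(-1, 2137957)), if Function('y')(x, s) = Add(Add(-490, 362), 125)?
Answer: -2137960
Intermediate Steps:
m = -25 (m = Add(7, Mul(-1, Mul(-8, -4))) = Add(7, Mul(-1, 32)) = Add(7, -32) = -25)
Function('k')(Q) = Add(-3, Mul(16, Q)) (Function('k')(Q) = Add(-3, Mul(Mul(Q, 4), 4)) = Add(-3, Mul(Mul(4, Q), 4)) = Add(-3, Mul(16, Q)))
Function('y')(x, s) = -3 (Function('y')(x, s) = Add(-128, 125) = -3)
Add(Function('y')(-143, Function('k')(m)), Mul(-1, 2137957)) = Add(-3, Mul(-1, 2137957)) = Add(-3, -2137957) = -2137960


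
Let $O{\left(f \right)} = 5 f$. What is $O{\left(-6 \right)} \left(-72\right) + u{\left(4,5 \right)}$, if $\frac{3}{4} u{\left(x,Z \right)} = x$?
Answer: $\frac{6496}{3} \approx 2165.3$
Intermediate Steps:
$u{\left(x,Z \right)} = \frac{4 x}{3}$
$O{\left(-6 \right)} \left(-72\right) + u{\left(4,5 \right)} = 5 \left(-6\right) \left(-72\right) + \frac{4}{3} \cdot 4 = \left(-30\right) \left(-72\right) + \frac{16}{3} = 2160 + \frac{16}{3} = \frac{6496}{3}$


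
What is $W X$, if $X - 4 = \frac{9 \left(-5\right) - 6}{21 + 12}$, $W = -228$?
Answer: $- \frac{6156}{11} \approx -559.64$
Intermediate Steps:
$X = \frac{27}{11}$ ($X = 4 + \frac{9 \left(-5\right) - 6}{21 + 12} = 4 + \frac{-45 - 6}{33} = 4 - \frac{17}{11} = \frac{27}{11} \approx 2.4545$)
$W X = \left(-228\right) \frac{27}{11} = - \frac{6156}{11}$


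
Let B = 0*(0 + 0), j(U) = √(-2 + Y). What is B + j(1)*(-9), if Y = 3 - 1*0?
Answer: -9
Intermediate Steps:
Y = 3 (Y = 3 + 0 = 3)
j(U) = 1 (j(U) = √(-2 + 3) = √1 = 1)
B = 0 (B = 0*0 = 0)
B + j(1)*(-9) = 0 + 1*(-9) = 0 - 9 = -9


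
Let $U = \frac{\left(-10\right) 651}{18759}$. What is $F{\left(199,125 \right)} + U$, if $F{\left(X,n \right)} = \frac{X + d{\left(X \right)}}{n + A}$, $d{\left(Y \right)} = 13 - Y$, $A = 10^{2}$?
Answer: $- \frac{406961}{1406925} \approx -0.28926$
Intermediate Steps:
$A = 100$
$F{\left(X,n \right)} = \frac{13}{100 + n}$ ($F{\left(X,n \right)} = \frac{X - \left(-13 + X\right)}{n + 100} = \frac{13}{100 + n}$)
$U = - \frac{2170}{6253}$ ($U = \left(-6510\right) \frac{1}{18759} = - \frac{2170}{6253} \approx -0.34703$)
$F{\left(199,125 \right)} + U = \frac{13}{100 + 125} - \frac{2170}{6253} = \frac{13}{225} - \frac{2170}{6253} = - \frac{406961}{1406925}$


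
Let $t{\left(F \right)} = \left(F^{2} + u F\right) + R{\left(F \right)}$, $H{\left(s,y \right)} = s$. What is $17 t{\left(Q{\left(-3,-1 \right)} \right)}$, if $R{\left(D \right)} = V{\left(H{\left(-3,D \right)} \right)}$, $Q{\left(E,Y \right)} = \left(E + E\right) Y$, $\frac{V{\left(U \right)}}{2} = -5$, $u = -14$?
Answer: $-986$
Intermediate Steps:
$V{\left(U \right)} = -10$ ($V{\left(U \right)} = 2 \left(-5\right) = -10$)
$Q{\left(E,Y \right)} = 2 E Y$
$R{\left(D \right)} = -10$
$t{\left(F \right)} = -10 + F^{2} - 14 F$ ($t{\left(F \right)} = \left(F^{2} - 14 F\right) - 10 = -10 + F^{2} - 14 F$)
$17 t{\left(Q{\left(-3,-1 \right)} \right)} = 17 \left(-10 + \left(2 \left(-3\right) \left(-1\right)\right)^{2} - 14 \cdot 2 \left(-3\right) \left(-1\right)\right) = 17 \left(-10 + 6^{2} - 84\right) = 17 \left(-10 + 36 - 84\right) = 17 \left(-58\right) = -986$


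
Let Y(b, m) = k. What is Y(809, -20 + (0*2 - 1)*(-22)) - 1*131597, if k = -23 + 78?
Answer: -131542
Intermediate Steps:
k = 55
Y(b, m) = 55
Y(809, -20 + (0*2 - 1)*(-22)) - 1*131597 = 55 - 1*131597 = 55 - 131597 = -131542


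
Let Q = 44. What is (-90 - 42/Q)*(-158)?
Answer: 158079/11 ≈ 14371.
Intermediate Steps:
(-90 - 42/Q)*(-158) = (-90 - 42/44)*(-158) = (-90 - 42*1/44)*(-158) = (-90 - 21/22)*(-158) = -2001/22*(-158) = 158079/11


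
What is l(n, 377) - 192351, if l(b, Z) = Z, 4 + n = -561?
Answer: -191974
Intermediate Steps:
n = -565 (n = -4 - 561 = -565)
l(n, 377) - 192351 = 377 - 192351 = -191974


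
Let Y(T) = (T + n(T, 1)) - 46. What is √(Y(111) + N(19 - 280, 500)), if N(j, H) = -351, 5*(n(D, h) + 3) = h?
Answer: 38*I*√5/5 ≈ 16.994*I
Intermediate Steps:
n(D, h) = -3 + h/5
Y(T) = -244/5 + T (Y(T) = (T + (-3 + (⅕)*1)) - 46 = (T + (-3 + ⅕)) - 46 = (T - 14/5) - 46 = (-14/5 + T) - 46 = -244/5 + T)
√(Y(111) + N(19 - 280, 500)) = √((-244/5 + 111) - 351) = √(311/5 - 351) = √(-1444/5) = 38*I*√5/5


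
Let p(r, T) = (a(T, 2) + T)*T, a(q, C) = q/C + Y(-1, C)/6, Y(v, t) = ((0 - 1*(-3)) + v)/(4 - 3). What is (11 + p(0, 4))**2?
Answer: 11881/9 ≈ 1320.1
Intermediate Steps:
Y(v, t) = 3 + v (Y(v, t) = ((0 + 3) + v)/1 = (3 + v)*1 = 3 + v)
a(q, C) = 1/3 + q/C (a(q, C) = q/C + (3 - 1)/6 = q/C + 2*(1/6) = q/C + 1/3 = 1/3 + q/C)
p(r, T) = T*(1/3 + 3*T/2) (p(r, T) = ((T + (1/3)*2)/2 + T)*T = ((T + 2/3)/2 + T)*T = ((2/3 + T)/2 + T)*T = ((1/3 + T/2) + T)*T = (1/3 + 3*T/2)*T = T*(1/3 + 3*T/2))
(11 + p(0, 4))**2 = (11 + (1/6)*4*(2 + 9*4))**2 = (11 + (1/6)*4*(2 + 36))**2 = (11 + (1/6)*4*38)**2 = (11 + 76/3)**2 = (109/3)**2 = 11881/9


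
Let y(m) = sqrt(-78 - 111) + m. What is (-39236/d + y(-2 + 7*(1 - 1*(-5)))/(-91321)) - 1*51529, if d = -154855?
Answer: -728694469946139/14141513455 - 3*I*sqrt(21)/91321 ≈ -51529.0 - 0.00015054*I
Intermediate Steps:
y(m) = m + 3*I*sqrt(21) (y(m) = sqrt(-189) + m = 3*I*sqrt(21) + m = m + 3*I*sqrt(21))
(-39236/d + y(-2 + 7*(1 - 1*(-5)))/(-91321)) - 1*51529 = (-39236/(-154855) + ((-2 + 7*(1 - 1*(-5))) + 3*I*sqrt(21))/(-91321)) - 1*51529 = (-39236*(-1/154855) + ((-2 + 7*(1 + 5)) + 3*I*sqrt(21))*(-1/91321)) - 51529 = (39236/154855 + ((-2 + 7*6) + 3*I*sqrt(21))*(-1/91321)) - 51529 = (39236/154855 + ((-2 + 42) + 3*I*sqrt(21))*(-1/91321)) - 51529 = (39236/154855 + (40 + 3*I*sqrt(21))*(-1/91321)) - 51529 = (39236/154855 + (-40/91321 - 3*I*sqrt(21)/91321)) - 51529 = (3576876556/14141513455 - 3*I*sqrt(21)/91321) - 51529 = -728694469946139/14141513455 - 3*I*sqrt(21)/91321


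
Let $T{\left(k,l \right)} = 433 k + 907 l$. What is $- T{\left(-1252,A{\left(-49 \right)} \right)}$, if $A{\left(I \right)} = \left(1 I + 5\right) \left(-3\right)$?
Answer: $422392$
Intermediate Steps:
$A{\left(I \right)} = -15 - 3 I$ ($A{\left(I \right)} = \left(I + 5\right) \left(-3\right) = \left(5 + I\right) \left(-3\right) = -15 - 3 I$)
$- T{\left(-1252,A{\left(-49 \right)} \right)} = - (433 \left(-1252\right) + 907 \left(-15 - -147\right)) = - (-542116 + 907 \left(-15 + 147\right)) = - (-542116 + 907 \cdot 132) = - (-542116 + 119724) = \left(-1\right) \left(-422392\right) = 422392$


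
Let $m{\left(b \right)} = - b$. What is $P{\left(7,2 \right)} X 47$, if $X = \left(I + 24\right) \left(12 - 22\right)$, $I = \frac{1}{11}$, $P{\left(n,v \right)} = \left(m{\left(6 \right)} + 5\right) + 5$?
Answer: $- \frac{498200}{11} \approx -45291.0$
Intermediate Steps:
$P{\left(n,v \right)} = 4$ ($P{\left(n,v \right)} = \left(\left(-1\right) 6 + 5\right) + 5 = \left(-6 + 5\right) + 5 = -1 + 5 = 4$)
$I = \frac{1}{11} \approx 0.090909$
$X = - \frac{2650}{11}$ ($X = \left(\frac{1}{11} + 24\right) \left(12 - 22\right) = \frac{265}{11} \left(-10\right) = - \frac{2650}{11} \approx -240.91$)
$P{\left(7,2 \right)} X 47 = 4 \left(- \frac{2650}{11}\right) 47 = \left(- \frac{10600}{11}\right) 47 = - \frac{498200}{11}$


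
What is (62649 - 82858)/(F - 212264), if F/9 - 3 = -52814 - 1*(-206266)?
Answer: -20209/1168831 ≈ -0.017290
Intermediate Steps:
F = 1381095 (F = 27 + 9*(-52814 - 1*(-206266)) = 27 + 9*(-52814 + 206266) = 27 + 9*153452 = 27 + 1381068 = 1381095)
(62649 - 82858)/(F - 212264) = (62649 - 82858)/(1381095 - 212264) = -20209/1168831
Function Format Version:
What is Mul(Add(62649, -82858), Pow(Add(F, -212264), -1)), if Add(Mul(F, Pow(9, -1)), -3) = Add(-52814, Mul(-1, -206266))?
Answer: Rational(-20209, 1168831) ≈ -0.017290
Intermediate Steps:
F = 1381095 (F = Add(27, Mul(9, Add(-52814, Mul(-1, -206266)))) = Add(27, Mul(9, Add(-52814, 206266))) = Add(27, Mul(9, 153452)) = Add(27, 1381068) = 1381095)
Mul(Add(62649, -82858), Pow(Add(F, -212264), -1)) = Mul(Add(62649, -82858), Pow(Add(1381095, -212264), -1)) = Mul(-20209, Pow(1168831, -1)) = Mul(-20209, Rational(1, 1168831)) = Rational(-20209, 1168831)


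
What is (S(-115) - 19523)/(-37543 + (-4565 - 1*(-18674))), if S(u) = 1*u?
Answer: 9819/11717 ≈ 0.83801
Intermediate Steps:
S(u) = u
(S(-115) - 19523)/(-37543 + (-4565 - 1*(-18674))) = (-115 - 19523)/(-37543 + (-4565 - 1*(-18674))) = -19638/(-37543 + (-4565 + 18674)) = -19638/(-37543 + 14109) = -19638/(-23434) = -19638*(-1/23434) = 9819/11717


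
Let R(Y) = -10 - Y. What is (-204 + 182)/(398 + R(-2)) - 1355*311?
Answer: -82173986/195 ≈ -4.2141e+5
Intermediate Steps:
(-204 + 182)/(398 + R(-2)) - 1355*311 = (-204 + 182)/(398 + (-10 - 1*(-2))) - 1355*311 = -22/(398 + (-10 + 2)) - 421405 = -22/(398 - 8) - 421405 = -22/390 - 421405 = -22*1/390 - 421405 = -11/195 - 421405 = -82173986/195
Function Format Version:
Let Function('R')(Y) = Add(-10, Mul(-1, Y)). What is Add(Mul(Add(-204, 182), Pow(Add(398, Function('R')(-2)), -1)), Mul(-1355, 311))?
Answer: Rational(-82173986, 195) ≈ -4.2141e+5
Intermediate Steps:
Add(Mul(Add(-204, 182), Pow(Add(398, Function('R')(-2)), -1)), Mul(-1355, 311)) = Add(Mul(Add(-204, 182), Pow(Add(398, Add(-10, Mul(-1, -2))), -1)), Mul(-1355, 311)) = Add(Mul(-22, Pow(Add(398, Add(-10, 2)), -1)), -421405) = Add(Mul(-22, Pow(Add(398, -8), -1)), -421405) = Add(Mul(-22, Pow(390, -1)), -421405) = Add(Mul(-22, Rational(1, 390)), -421405) = Add(Rational(-11, 195), -421405) = Rational(-82173986, 195)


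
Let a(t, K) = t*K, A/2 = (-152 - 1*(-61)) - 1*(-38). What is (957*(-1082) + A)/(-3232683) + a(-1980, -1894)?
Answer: 12122950207540/3232683 ≈ 3.7501e+6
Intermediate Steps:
A = -106 (A = 2*((-152 - 1*(-61)) - 1*(-38)) = 2*((-152 + 61) + 38) = 2*(-91 + 38) = 2*(-53) = -106)
a(t, K) = K*t
(957*(-1082) + A)/(-3232683) + a(-1980, -1894) = (957*(-1082) - 106)/(-3232683) - 1894*(-1980) = (-1035474 - 106)*(-1/3232683) + 3750120 = -1035580*(-1/3232683) + 3750120 = 1035580/3232683 + 3750120 = 12122950207540/3232683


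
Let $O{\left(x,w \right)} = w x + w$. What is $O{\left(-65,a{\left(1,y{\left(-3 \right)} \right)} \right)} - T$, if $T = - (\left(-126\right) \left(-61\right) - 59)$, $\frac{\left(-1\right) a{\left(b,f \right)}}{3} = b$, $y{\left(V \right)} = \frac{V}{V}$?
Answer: $7819$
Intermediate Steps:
$y{\left(V \right)} = 1$
$a{\left(b,f \right)} = - 3 b$
$O{\left(x,w \right)} = w + w x$
$T = -7627$ ($T = - (7686 - 59) = \left(-1\right) 7627 = -7627$)
$O{\left(-65,a{\left(1,y{\left(-3 \right)} \right)} \right)} - T = \left(-3\right) 1 \left(1 - 65\right) - -7627 = \left(-3\right) \left(-64\right) + 7627 = 192 + 7627 = 7819$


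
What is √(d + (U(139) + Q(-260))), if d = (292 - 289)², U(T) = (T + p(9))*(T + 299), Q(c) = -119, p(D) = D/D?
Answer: √61210 ≈ 247.41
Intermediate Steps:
p(D) = 1
U(T) = (1 + T)*(299 + T) (U(T) = (T + 1)*(T + 299) = (1 + T)*(299 + T))
d = 9 (d = 3² = 9)
√(d + (U(139) + Q(-260))) = √(9 + ((299 + 139² + 300*139) - 119)) = √(9 + ((299 + 19321 + 41700) - 119)) = √(9 + (61320 - 119)) = √(9 + 61201) = √61210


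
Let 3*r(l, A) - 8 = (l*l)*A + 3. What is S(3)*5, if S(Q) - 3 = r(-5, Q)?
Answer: 475/3 ≈ 158.33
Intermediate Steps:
r(l, A) = 11/3 + A*l²/3 (r(l, A) = 8/3 + ((l*l)*A + 3)/3 = 8/3 + (l²*A + 3)/3 = 8/3 + (A*l² + 3)/3 = 8/3 + (3 + A*l²)/3 = 8/3 + (1 + A*l²/3) = 11/3 + A*l²/3)
S(Q) = 20/3 + 25*Q/3 (S(Q) = 3 + (11/3 + (⅓)*Q*(-5)²) = 3 + (11/3 + (⅓)*Q*25) = 3 + (11/3 + 25*Q/3) = 20/3 + 25*Q/3)
S(3)*5 = (20/3 + (25/3)*3)*5 = (20/3 + 25)*5 = (95/3)*5 = 475/3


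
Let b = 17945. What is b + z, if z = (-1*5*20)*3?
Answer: 17645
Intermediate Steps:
z = -300 (z = -5*20*3 = -100*3 = -300)
b + z = 17945 - 300 = 17645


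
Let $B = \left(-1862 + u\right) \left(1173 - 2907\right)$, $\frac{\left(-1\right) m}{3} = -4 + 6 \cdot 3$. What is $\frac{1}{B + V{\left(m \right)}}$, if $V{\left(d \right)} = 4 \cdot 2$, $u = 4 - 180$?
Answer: $\frac{1}{3533900} \approx 2.8297 \cdot 10^{-7}$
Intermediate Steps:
$m = -42$ ($m = - 3 \left(-4 + 6 \cdot 3\right) = - 3 \left(-4 + 18\right) = \left(-3\right) 14 = -42$)
$u = -176$ ($u = 4 - 180 = -176$)
$V{\left(d \right)} = 8$
$B = 3533892$ ($B = \left(-1862 - 176\right) \left(1173 - 2907\right) = \left(-2038\right) \left(-1734\right) = 3533892$)
$\frac{1}{B + V{\left(m \right)}} = \frac{1}{3533892 + 8} = \frac{1}{3533900}$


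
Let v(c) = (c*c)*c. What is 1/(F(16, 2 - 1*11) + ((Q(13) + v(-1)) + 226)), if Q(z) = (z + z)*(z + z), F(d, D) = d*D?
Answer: 1/757 ≈ 0.0013210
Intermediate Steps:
v(c) = c**3 (v(c) = c**2*c = c**3)
F(d, D) = D*d
Q(z) = 4*z**2 (Q(z) = (2*z)*(2*z) = 4*z**2)
1/(F(16, 2 - 1*11) + ((Q(13) + v(-1)) + 226)) = 1/((2 - 1*11)*16 + ((4*13**2 + (-1)**3) + 226)) = 1/((2 - 11)*16 + ((4*169 - 1) + 226)) = 1/(-9*16 + ((676 - 1) + 226)) = 1/(-144 + (675 + 226)) = 1/(-144 + 901) = 1/757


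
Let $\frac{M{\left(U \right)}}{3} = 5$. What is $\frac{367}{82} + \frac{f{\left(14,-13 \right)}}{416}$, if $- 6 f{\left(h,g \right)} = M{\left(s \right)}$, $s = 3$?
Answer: $\frac{152467}{34112} \approx 4.4696$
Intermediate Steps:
$M{\left(U \right)} = 15$ ($M{\left(U \right)} = 3 \cdot 5 = 15$)
$f{\left(h,g \right)} = - \frac{5}{2}$ ($f{\left(h,g \right)} = \left(- \frac{1}{6}\right) 15 = - \frac{5}{2}$)
$\frac{367}{82} + \frac{f{\left(14,-13 \right)}}{416} = \frac{367}{82} - \frac{5}{2 \cdot 416} = 367 \cdot \frac{1}{82} - \frac{5}{832} = \frac{367}{82} - \frac{5}{832} = \frac{152467}{34112}$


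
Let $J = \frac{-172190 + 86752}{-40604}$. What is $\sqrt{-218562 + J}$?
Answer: $\frac{i \sqrt{90084095407510}}{20302} \approx 467.5 i$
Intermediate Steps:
$J = \frac{42719}{20302}$ ($J = \left(-85438\right) \left(- \frac{1}{40604}\right) = \frac{42719}{20302} \approx 2.1042$)
$\sqrt{-218562 + J} = \sqrt{-218562 + \frac{42719}{20302}} = \sqrt{- \frac{4437203005}{20302}} = \frac{i \sqrt{90084095407510}}{20302}$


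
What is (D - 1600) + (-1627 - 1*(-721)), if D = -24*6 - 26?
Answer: -2676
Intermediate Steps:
D = -170 (D = -144 - 26 = -170)
(D - 1600) + (-1627 - 1*(-721)) = (-170 - 1600) + (-1627 - 1*(-721)) = -1770 + (-1627 + 721) = -1770 - 906 = -2676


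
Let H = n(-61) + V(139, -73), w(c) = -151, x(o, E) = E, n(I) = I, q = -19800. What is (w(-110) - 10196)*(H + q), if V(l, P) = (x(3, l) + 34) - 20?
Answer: 203918676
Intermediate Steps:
V(l, P) = 14 + l (V(l, P) = (l + 34) - 20 = (34 + l) - 20 = 14 + l)
H = 92 (H = -61 + (14 + 139) = -61 + 153 = 92)
(w(-110) - 10196)*(H + q) = (-151 - 10196)*(92 - 19800) = -10347*(-19708) = 203918676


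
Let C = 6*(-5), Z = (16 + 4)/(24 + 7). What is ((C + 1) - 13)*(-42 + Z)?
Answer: 53844/31 ≈ 1736.9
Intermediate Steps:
Z = 20/31 ≈ 0.64516
C = -30
((C + 1) - 13)*(-42 + Z) = ((-30 + 1) - 13)*(-42 + 20/31) = (-29 - 13)*(-1282/31) = -42*(-1282/31) = 53844/31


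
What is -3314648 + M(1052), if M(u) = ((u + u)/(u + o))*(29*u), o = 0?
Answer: -3253632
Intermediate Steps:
M(u) = 58*u (M(u) = ((u + u)/(u + 0))*(29*u) = ((2*u)/u)*(29*u) = 2*(29*u) = 58*u)
-3314648 + M(1052) = -3314648 + 58*1052 = -3314648 + 61016 = -3253632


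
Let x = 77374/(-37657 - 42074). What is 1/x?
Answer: -79731/77374 ≈ -1.0305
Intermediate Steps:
x = -77374/79731 (x = 77374/(-79731) = 77374*(-1/79731) = -77374/79731 ≈ -0.97044)
1/x = 1/(-77374/79731) = -79731/77374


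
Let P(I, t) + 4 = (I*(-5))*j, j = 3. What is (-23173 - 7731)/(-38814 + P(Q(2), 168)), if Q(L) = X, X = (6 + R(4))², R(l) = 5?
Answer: 30904/40633 ≈ 0.76056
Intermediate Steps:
X = 121 (X = (6 + 5)² = 11² = 121)
Q(L) = 121
P(I, t) = -4 - 15*I (P(I, t) = -4 + (I*(-5))*3 = -4 - 5*I*3 = -4 - 15*I)
(-23173 - 7731)/(-38814 + P(Q(2), 168)) = (-23173 - 7731)/(-38814 + (-4 - 15*121)) = -30904/(-38814 + (-4 - 1815)) = -30904/(-38814 - 1819) = -30904/(-40633) = -30904*(-1/40633) = 30904/40633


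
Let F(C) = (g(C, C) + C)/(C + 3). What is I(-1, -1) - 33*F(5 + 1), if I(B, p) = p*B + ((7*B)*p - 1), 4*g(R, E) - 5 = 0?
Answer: -235/12 ≈ -19.583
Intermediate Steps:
g(R, E) = 5/4 (g(R, E) = 5/4 + (1/4)*0 = 5/4 + 0 = 5/4)
F(C) = (5/4 + C)/(3 + C) (F(C) = (5/4 + C)/(C + 3) = (5/4 + C)/(3 + C))
I(B, p) = -1 + 8*B*p (I(B, p) = B*p + (7*B*p - 1) = B*p + (-1 + 7*B*p) = -1 + 8*B*p)
I(-1, -1) - 33*F(5 + 1) = (-1 + 8*(-1)*(-1)) - 33*(5/4 + (5 + 1))/(3 + (5 + 1)) = (-1 + 8) - 33*(5/4 + 6)/(3 + 6) = 7 - 33*29/(9*4) = 7 - 11*29/(3*4) = 7 - 33*29/36 = 7 - 319/12 = -235/12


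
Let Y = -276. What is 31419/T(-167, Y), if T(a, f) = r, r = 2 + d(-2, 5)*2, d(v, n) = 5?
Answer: 10473/4 ≈ 2618.3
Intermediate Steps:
r = 12 (r = 2 + 5*2 = 2 + 10 = 12)
T(a, f) = 12
31419/T(-167, Y) = 31419/12 = 31419*(1/12) = 10473/4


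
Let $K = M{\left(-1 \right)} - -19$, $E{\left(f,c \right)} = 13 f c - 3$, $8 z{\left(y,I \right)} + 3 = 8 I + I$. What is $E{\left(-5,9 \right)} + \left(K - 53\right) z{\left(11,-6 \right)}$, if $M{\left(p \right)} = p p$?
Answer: $- \frac{2823}{8} \approx -352.88$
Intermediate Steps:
$z{\left(y,I \right)} = - \frac{3}{8} + \frac{9 I}{8}$ ($z{\left(y,I \right)} = - \frac{3}{8} + \frac{8 I + I}{8} = - \frac{3}{8} + \frac{9 I}{8}$)
$E{\left(f,c \right)} = -3 + 13 c f$ ($E{\left(f,c \right)} = 13 c f - 3 = -3 + 13 c f$)
$M{\left(p \right)} = p^{2}$
$K = 20$ ($K = \left(-1\right)^{2} - -19 = 1 + 19 = 20$)
$E{\left(-5,9 \right)} + \left(K - 53\right) z{\left(11,-6 \right)} = \left(-3 + 13 \cdot 9 \left(-5\right)\right) + \left(20 - 53\right) \left(- \frac{3}{8} + \frac{9}{8} \left(-6\right)\right) = \left(-3 - 585\right) + \left(20 - 53\right) \left(- \frac{3}{8} - \frac{27}{4}\right) = -588 - - \frac{1881}{8} = -588 + \frac{1881}{8} = - \frac{2823}{8}$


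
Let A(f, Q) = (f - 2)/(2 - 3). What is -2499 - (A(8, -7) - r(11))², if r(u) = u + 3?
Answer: -2899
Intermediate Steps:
r(u) = 3 + u
A(f, Q) = 2 - f (A(f, Q) = (-2 + f)/(-1) = (-2 + f)*(-1) = 2 - f)
-2499 - (A(8, -7) - r(11))² = -2499 - ((2 - 1*8) - (3 + 11))² = -2499 - ((2 - 8) - 1*14)² = -2499 - (-6 - 14)² = -2499 - 1*(-20)² = -2499 - 1*400 = -2499 - 400 = -2899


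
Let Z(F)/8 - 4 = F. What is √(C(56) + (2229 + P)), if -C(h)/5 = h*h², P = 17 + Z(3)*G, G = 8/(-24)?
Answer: I*√7882674/3 ≈ 935.87*I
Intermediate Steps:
G = -⅓ (G = 8*(-1/24) = -⅓ ≈ -0.33333)
Z(F) = 32 + 8*F
P = -5/3 (P = 17 + (32 + 8*3)*(-⅓) = 17 + (32 + 24)*(-⅓) = 17 + 56*(-⅓) = 17 - 56/3 = -5/3 ≈ -1.6667)
C(h) = -5*h³ (C(h) = -5*h*h² = -5*h³)
√(C(56) + (2229 + P)) = √(-5*56³ + (2229 - 5/3)) = √(-5*175616 + 6682/3) = √(-878080 + 6682/3) = √(-2627558/3) = I*√7882674/3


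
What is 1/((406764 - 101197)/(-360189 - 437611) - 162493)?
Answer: -797800/129637220967 ≈ -6.1541e-6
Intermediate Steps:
1/((406764 - 101197)/(-360189 - 437611) - 162493) = 1/(305567/(-797800) - 162493) = 1/(305567*(-1/797800) - 162493) = 1/(-305567/797800 - 162493) = 1/(-129637220967/797800) = -797800/129637220967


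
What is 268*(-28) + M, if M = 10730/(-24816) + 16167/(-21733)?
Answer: -2023868829937/269663064 ≈ -7505.2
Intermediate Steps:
M = -317197681/269663064 (M = 10730*(-1/24816) + 16167*(-1/21733) = -5365/12408 - 16167/21733 = -317197681/269663064 ≈ -1.1763)
268*(-28) + M = 268*(-28) - 317197681/269663064 = -7504 - 317197681/269663064 = -2023868829937/269663064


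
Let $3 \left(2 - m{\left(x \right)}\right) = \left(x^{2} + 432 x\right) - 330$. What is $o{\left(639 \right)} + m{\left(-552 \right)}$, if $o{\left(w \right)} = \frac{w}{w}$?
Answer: $-21967$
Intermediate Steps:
$m{\left(x \right)} = 112 - 144 x - \frac{x^{2}}{3}$ ($m{\left(x \right)} = 2 - \frac{\left(x^{2} + 432 x\right) - 330}{3} = 2 - \frac{-330 + x^{2} + 432 x}{3} = 2 - \left(-110 + 144 x + \frac{x^{2}}{3}\right) = 112 - 144 x - \frac{x^{2}}{3}$)
$o{\left(w \right)} = 1$
$o{\left(639 \right)} + m{\left(-552 \right)} = 1 - \left(-79600 + 101568\right) = 1 + \left(112 + 79488 - 101568\right) = 1 - 21968 = -21967$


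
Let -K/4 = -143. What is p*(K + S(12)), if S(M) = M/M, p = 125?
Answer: 71625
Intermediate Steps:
K = 572 (K = -4*(-143) = 572)
S(M) = 1
p*(K + S(12)) = 125*(572 + 1) = 125*573 = 71625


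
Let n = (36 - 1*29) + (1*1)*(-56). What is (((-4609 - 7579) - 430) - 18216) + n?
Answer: -30883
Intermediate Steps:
n = -49 (n = (36 - 29) + 1*(-56) = 7 - 56 = -49)
(((-4609 - 7579) - 430) - 18216) + n = (((-4609 - 7579) - 430) - 18216) - 49 = ((-12188 - 430) - 18216) - 49 = (-12618 - 18216) - 49 = -30834 - 49 = -30883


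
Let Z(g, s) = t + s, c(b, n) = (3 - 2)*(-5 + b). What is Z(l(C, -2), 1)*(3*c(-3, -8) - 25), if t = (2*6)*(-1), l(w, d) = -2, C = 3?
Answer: 539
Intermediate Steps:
c(b, n) = -5 + b (c(b, n) = 1*(-5 + b) = -5 + b)
t = -12 (t = 12*(-1) = -12)
Z(g, s) = -12 + s
Z(l(C, -2), 1)*(3*c(-3, -8) - 25) = (-12 + 1)*(3*(-5 - 3) - 25) = -11*(3*(-8) - 25) = -11*(-24 - 25) = -11*(-49) = 539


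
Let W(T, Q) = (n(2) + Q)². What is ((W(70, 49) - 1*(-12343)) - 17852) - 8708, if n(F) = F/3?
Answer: -105752/9 ≈ -11750.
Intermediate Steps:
n(F) = F/3 (n(F) = F*(⅓) = F/3)
W(T, Q) = (⅔ + Q)² (W(T, Q) = ((⅓)*2 + Q)² = (⅔ + Q)²)
((W(70, 49) - 1*(-12343)) - 17852) - 8708 = (((2 + 3*49)²/9 - 1*(-12343)) - 17852) - 8708 = (((2 + 147)²/9 + 12343) - 17852) - 8708 = (((⅑)*149² + 12343) - 17852) - 8708 = (((⅑)*22201 + 12343) - 17852) - 8708 = ((22201/9 + 12343) - 17852) - 8708 = (133288/9 - 17852) - 8708 = -27380/9 - 8708 = -105752/9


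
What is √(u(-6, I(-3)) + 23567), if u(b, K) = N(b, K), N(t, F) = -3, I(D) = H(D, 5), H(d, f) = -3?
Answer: 2*√5891 ≈ 153.51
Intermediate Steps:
I(D) = -3
u(b, K) = -3
√(u(-6, I(-3)) + 23567) = √(-3 + 23567) = √23564 = 2*√5891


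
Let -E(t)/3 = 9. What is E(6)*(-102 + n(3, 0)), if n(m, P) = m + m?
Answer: 2592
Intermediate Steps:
n(m, P) = 2*m
E(t) = -27 (E(t) = -3*9 = -27)
E(6)*(-102 + n(3, 0)) = -27*(-102 + 2*3) = -27*(-102 + 6) = -27*(-96) = 2592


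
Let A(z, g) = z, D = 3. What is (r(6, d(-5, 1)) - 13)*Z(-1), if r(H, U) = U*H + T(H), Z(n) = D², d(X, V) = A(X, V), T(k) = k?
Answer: -333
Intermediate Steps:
d(X, V) = X
Z(n) = 9 (Z(n) = 3² = 9)
r(H, U) = H + H*U (r(H, U) = U*H + H = H*U + H = H + H*U)
(r(6, d(-5, 1)) - 13)*Z(-1) = (6*(1 - 5) - 13)*9 = (6*(-4) - 13)*9 = (-24 - 13)*9 = -37*9 = -333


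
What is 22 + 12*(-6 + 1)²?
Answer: 322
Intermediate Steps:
22 + 12*(-6 + 1)² = 22 + 12*(-5)² = 22 + 12*25 = 22 + 300 = 322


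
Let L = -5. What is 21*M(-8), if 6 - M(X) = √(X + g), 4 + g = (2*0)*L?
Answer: 126 - 42*I*√3 ≈ 126.0 - 72.746*I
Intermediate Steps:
g = -4 (g = -4 + (2*0)*(-5) = -4 + 0*(-5) = -4 + 0 = -4)
M(X) = 6 - √(-4 + X) (M(X) = 6 - √(X - 4) = 6 - √(-4 + X))
21*M(-8) = 21*(6 - √(-4 - 8)) = 21*(6 - √(-12)) = 21*(6 - 2*I*√3) = 126 - 42*I*√3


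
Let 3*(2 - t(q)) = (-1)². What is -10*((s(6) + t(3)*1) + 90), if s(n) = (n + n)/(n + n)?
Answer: -2780/3 ≈ -926.67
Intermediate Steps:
t(q) = 5/3 (t(q) = 2 - ⅓*(-1)² = 2 - ⅓*1 = 2 - ⅓ = 5/3)
s(n) = 1 (s(n) = (2*n)/((2*n)) = (2*n)*(1/(2*n)) = 1)
-10*((s(6) + t(3)*1) + 90) = -10*((1 + (5/3)*1) + 90) = -10*((1 + 5/3) + 90) = -10*(8/3 + 90) = -10*278/3 = -2780/3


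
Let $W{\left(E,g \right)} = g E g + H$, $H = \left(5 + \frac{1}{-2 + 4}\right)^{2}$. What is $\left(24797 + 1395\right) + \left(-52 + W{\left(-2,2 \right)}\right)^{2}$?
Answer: $\frac{433233}{16} \approx 27077.0$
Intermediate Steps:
$H = \frac{121}{4}$ ($H = \left(5 + \frac{1}{2}\right)^{2} = \left(\frac{11}{2}\right)^{2} = \frac{121}{4} \approx 30.25$)
$W{\left(E,g \right)} = \frac{121}{4} + E g^{2}$ ($W{\left(E,g \right)} = g E g + \frac{121}{4} = E g g + \frac{121}{4} = E g^{2} + \frac{121}{4} = \frac{121}{4} + E g^{2}$)
$\left(24797 + 1395\right) + \left(-52 + W{\left(-2,2 \right)}\right)^{2} = \left(24797 + 1395\right) + \left(-52 + \left(\frac{121}{4} - 2 \cdot 2^{2}\right)\right)^{2} = 26192 + \left(-52 + \left(\frac{121}{4} - 8\right)\right)^{2} = 26192 + \left(-52 + \frac{89}{4}\right)^{2} = 26192 + \left(- \frac{119}{4}\right)^{2} = 26192 + \frac{14161}{16} = \frac{433233}{16}$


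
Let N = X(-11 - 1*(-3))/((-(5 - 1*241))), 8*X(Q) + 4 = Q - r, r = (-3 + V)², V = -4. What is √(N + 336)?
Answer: √74848226/472 ≈ 18.329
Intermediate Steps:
r = 49 (r = (-3 - 4)² = (-7)² = 49)
X(Q) = -53/8 + Q/8 (X(Q) = -½ + (Q - 1*49)/8 = -½ + (Q - 49)/8 = -½ + (-49 + Q)/8 = -½ + (-49/8 + Q/8) = -53/8 + Q/8)
N = -61/1888 (N = (-53/8 + (-11 - 1*(-3))/8)/((-(5 - 1*241))) = (-53/8 + (-11 + 3)/8)/((-(5 - 241))) = (-53/8 + (⅛)*(-8))/((-1*(-236))) = (-53/8 - 1)/236 = -61/8*1/236 = -61/1888 ≈ -0.032309)
√(N + 336) = √(-61/1888 + 336) = √(634307/1888) = √74848226/472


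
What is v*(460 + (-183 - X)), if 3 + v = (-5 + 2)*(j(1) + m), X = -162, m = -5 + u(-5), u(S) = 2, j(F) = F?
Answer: 1317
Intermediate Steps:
m = -3 (m = -5 + 2 = -3)
v = 3 (v = -3 + (-5 + 2)*(1 - 3) = -3 - 3*(-2) = -3 + 6 = 3)
v*(460 + (-183 - X)) = 3*(460 + (-183 - 1*(-162))) = 3*(460 + (-183 + 162)) = 3*(460 - 21) = 3*439 = 1317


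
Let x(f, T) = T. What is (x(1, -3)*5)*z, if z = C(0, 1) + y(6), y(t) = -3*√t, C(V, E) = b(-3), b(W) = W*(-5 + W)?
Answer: -360 + 45*√6 ≈ -249.77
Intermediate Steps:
C(V, E) = 24 (C(V, E) = -3*(-5 - 3) = -3*(-8) = 24)
z = 24 - 3*√6 ≈ 16.652
(x(1, -3)*5)*z = (-3*5)*(24 - 3*√6) = -15*(24 - 3*√6) = -360 + 45*√6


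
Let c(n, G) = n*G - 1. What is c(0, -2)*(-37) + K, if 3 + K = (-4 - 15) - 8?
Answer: 7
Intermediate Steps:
K = -30 (K = -3 + ((-4 - 15) - 8) = -3 + (-19 - 8) = -3 - 27 = -30)
c(n, G) = -1 + G*n (c(n, G) = G*n - 1 = -1 + G*n)
c(0, -2)*(-37) + K = (-1 - 2*0)*(-37) - 30 = (-1 + 0)*(-37) - 30 = -1*(-37) - 30 = 37 - 30 = 7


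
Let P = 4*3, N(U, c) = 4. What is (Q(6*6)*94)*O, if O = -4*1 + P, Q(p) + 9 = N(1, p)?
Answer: -3760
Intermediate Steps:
P = 12
Q(p) = -5 (Q(p) = -9 + 4 = -5)
O = 8 (O = -4*1 + 12 = -4 + 12 = 8)
(Q(6*6)*94)*O = -5*94*8 = -470*8 = -3760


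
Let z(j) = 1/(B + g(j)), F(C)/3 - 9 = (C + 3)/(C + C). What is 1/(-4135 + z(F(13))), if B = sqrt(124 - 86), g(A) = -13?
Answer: -270849/1119987493 + sqrt(38)/2239974986 ≈ -0.00024183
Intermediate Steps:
F(C) = 27 + 3*(3 + C)/(2*C) (F(C) = 27 + 3*((C + 3)/(C + C)) = 27 + 3*((3 + C)/((2*C))) = 27 + 3*((3 + C)*(1/(2*C))) = 27 + 3*((3 + C)/(2*C)) = 27 + 3*(3 + C)/(2*C))
B = sqrt(38) ≈ 6.1644
z(j) = 1/(-13 + sqrt(38)) (z(j) = 1/(sqrt(38) - 13) = 1/(-13 + sqrt(38)))
1/(-4135 + z(F(13))) = 1/(-4135 + (-13/131 - sqrt(38)/131)) = 1/(-541698/131 - sqrt(38)/131)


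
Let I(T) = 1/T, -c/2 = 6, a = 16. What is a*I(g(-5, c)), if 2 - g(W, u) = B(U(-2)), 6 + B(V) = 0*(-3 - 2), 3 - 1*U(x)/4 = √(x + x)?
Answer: 2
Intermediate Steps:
c = -12 (c = -2*6 = -12)
U(x) = 12 - 4*√2*√x (U(x) = 12 - 4*√(x + x) = 12 - 4*√2*√x)
B(V) = -6 (B(V) = -6 + 0*(-3 - 2) = -6 + 0*(-5) = -6 + 0 = -6)
g(W, u) = 8 (g(W, u) = 2 - 1*(-6) = 2 + 6 = 8)
a*I(g(-5, c)) = 16/8 = 16*(⅛) = 2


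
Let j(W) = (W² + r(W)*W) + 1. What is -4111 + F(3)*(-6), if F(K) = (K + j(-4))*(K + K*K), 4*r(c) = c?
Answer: -5839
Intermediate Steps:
r(c) = c/4
j(W) = 1 + 5*W²/4 (j(W) = (W² + (W/4)*W) + 1 = (W² + W²/4) + 1 = 5*W²/4 + 1 = 1 + 5*W²/4)
F(K) = (21 + K)*(K + K²) (F(K) = (K + (1 + (5/4)*(-4)²))*(K + K*K) = (K + (1 + (5/4)*16))*(K + K²) = (K + (1 + 20))*(K + K²) = (K + 21)*(K + K²) = (21 + K)*(K + K²))
-4111 + F(3)*(-6) = -4111 + (3*(21 + 3² + 22*3))*(-6) = -4111 + (3*(21 + 9 + 66))*(-6) = -4111 + (3*96)*(-6) = -4111 + 288*(-6) = -4111 - 1728 = -5839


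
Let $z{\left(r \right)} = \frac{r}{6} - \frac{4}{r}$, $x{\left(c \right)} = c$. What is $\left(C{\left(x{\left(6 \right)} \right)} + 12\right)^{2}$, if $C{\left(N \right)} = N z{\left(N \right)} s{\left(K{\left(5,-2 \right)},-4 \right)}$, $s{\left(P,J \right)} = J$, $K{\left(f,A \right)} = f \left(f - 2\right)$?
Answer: $16$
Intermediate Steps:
$K{\left(f,A \right)} = f \left(-2 + f\right)$
$z{\left(r \right)} = - \frac{4}{r} + \frac{r}{6}$ ($z{\left(r \right)} = r \frac{1}{6} - \frac{4}{r} = \frac{r}{6} - \frac{4}{r} = - \frac{4}{r} + \frac{r}{6}$)
$C{\left(N \right)} = - 4 N \left(- \frac{4}{N} + \frac{N}{6}\right)$ ($C{\left(N \right)} = N \left(- \frac{4}{N} + \frac{N}{6}\right) \left(-4\right) = - 4 N \left(- \frac{4}{N} + \frac{N}{6}\right)$)
$\left(C{\left(x{\left(6 \right)} \right)} + 12\right)^{2} = \left(\left(16 - \frac{2 \cdot 6^{2}}{3}\right) + 12\right)^{2} = \left(\left(16 - 24\right) + 12\right)^{2} = \left(-8 + 12\right)^{2} = 4^{2} = 16$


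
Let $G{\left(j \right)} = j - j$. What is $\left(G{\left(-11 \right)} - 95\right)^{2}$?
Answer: $9025$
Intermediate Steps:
$G{\left(j \right)} = 0$
$\left(G{\left(-11 \right)} - 95\right)^{2} = \left(0 - 95\right)^{2} = \left(-95\right)^{2} = 9025$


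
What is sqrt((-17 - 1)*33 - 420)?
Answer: 13*I*sqrt(6) ≈ 31.843*I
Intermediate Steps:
sqrt((-17 - 1)*33 - 420) = sqrt(-18*33 - 420) = sqrt(-594 - 420) = sqrt(-1014) = 13*I*sqrt(6)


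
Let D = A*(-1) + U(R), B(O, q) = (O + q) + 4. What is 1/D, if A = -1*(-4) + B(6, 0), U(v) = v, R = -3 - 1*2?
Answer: -1/19 ≈ -0.052632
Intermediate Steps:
B(O, q) = 4 + O + q
R = -5 (R = -3 - 2 = -5)
A = 14 (A = -1*(-4) + (4 + 6 + 0) = 4 + 10 = 14)
D = -19 (D = 14*(-1) - 5 = -14 - 5 = -19)
1/D = 1/(-19) = -1/19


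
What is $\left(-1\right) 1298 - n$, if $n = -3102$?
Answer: $1804$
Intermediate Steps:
$\left(-1\right) 1298 - n = \left(-1\right) 1298 - -3102 = -1298 + 3102 = 1804$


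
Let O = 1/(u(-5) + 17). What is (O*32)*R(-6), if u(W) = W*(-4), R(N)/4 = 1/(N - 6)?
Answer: -32/111 ≈ -0.28829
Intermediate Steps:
R(N) = 4/(-6 + N) (R(N) = 4/(N - 6) = 4/(-6 + N))
u(W) = -4*W
O = 1/37 (O = 1/(-4*(-5) + 17) = 1/(20 + 17) = 1/37 ≈ 0.027027)
(O*32)*R(-6) = ((1/37)*32)*(4/(-6 - 6)) = 32*(4/(-12))/37 = 32*(4*(-1/12))/37 = (32/37)*(-⅓) = -32/111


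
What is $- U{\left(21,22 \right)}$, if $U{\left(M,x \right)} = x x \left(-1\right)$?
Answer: $484$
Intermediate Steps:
$U{\left(M,x \right)} = - x^{2}$ ($U{\left(M,x \right)} = x^{2} \left(-1\right) = - x^{2}$)
$- U{\left(21,22 \right)} = - \left(-1\right) 22^{2} = - \left(-1\right) 484 = \left(-1\right) \left(-484\right) = 484$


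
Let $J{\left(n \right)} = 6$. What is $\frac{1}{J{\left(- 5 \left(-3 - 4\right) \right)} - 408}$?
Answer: $- \frac{1}{402} \approx -0.0024876$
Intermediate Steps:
$\frac{1}{J{\left(- 5 \left(-3 - 4\right) \right)} - 408} = \frac{1}{6 - 408} = \frac{1}{-402} = - \frac{1}{402}$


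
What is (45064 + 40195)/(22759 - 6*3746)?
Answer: 85259/283 ≈ 301.27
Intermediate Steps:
(45064 + 40195)/(22759 - 6*3746) = 85259/(22759 - 22476) = 85259/283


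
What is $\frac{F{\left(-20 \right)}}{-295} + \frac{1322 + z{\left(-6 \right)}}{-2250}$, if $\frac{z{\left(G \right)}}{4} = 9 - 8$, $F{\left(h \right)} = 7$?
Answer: $- \frac{13564}{22125} \approx -0.61306$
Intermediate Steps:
$z{\left(G \right)} = 4$ ($z{\left(G \right)} = 4 \left(9 - 8\right) = 4 \cdot 1 = 4$)
$\frac{F{\left(-20 \right)}}{-295} + \frac{1322 + z{\left(-6 \right)}}{-2250} = \frac{7}{-295} + \frac{1322 + 4}{-2250} = 7 \left(- \frac{1}{295}\right) + 1326 \left(- \frac{1}{2250}\right) = - \frac{7}{295} - \frac{221}{375} = - \frac{13564}{22125}$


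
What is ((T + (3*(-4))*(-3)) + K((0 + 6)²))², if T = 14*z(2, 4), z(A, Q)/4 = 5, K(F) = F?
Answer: 123904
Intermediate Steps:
z(A, Q) = 20 (z(A, Q) = 4*5 = 20)
T = 280 (T = 14*20 = 280)
((T + (3*(-4))*(-3)) + K((0 + 6)²))² = ((280 + (3*(-4))*(-3)) + (0 + 6)²)² = ((280 - 12*(-3)) + 6²)² = ((280 + 36) + 36)² = (316 + 36)² = 352² = 123904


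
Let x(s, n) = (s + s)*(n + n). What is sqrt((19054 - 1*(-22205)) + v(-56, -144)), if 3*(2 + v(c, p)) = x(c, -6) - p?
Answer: sqrt(41753) ≈ 204.34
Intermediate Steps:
x(s, n) = 4*n*s (x(s, n) = (2*s)*(2*n) = 4*n*s)
v(c, p) = -2 - 8*c - p/3 (v(c, p) = -2 + (4*(-6)*c - p)/3 = -2 + (-24*c - p)/3 = -2 + (-p - 24*c)/3 = -2 + (-8*c - p/3) = -2 - 8*c - p/3)
sqrt((19054 - 1*(-22205)) + v(-56, -144)) = sqrt((19054 - 1*(-22205)) + (-2 - 8*(-56) - 1/3*(-144))) = sqrt((19054 + 22205) + (-2 + 448 + 48)) = sqrt(41259 + 494) = sqrt(41753)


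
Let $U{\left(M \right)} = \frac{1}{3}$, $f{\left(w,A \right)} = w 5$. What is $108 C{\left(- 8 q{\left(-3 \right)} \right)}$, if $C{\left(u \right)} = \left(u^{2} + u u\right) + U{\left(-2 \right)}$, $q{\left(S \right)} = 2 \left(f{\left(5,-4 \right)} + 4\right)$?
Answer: $46503972$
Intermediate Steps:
$f{\left(w,A \right)} = 5 w$
$U{\left(M \right)} = \frac{1}{3}$
$q{\left(S \right)} = 58$ ($q{\left(S \right)} = 2 \left(5 \cdot 5 + 4\right) = 2 \left(25 + 4\right) = 2 \cdot 29 = 58$)
$C{\left(u \right)} = \frac{1}{3} + 2 u^{2}$ ($C{\left(u \right)} = \left(u^{2} + u u\right) + \frac{1}{3} = \left(u^{2} + u^{2}\right) + \frac{1}{3} = 2 u^{2} + \frac{1}{3} = \frac{1}{3} + 2 u^{2}$)
$108 C{\left(- 8 q{\left(-3 \right)} \right)} = 108 \left(\frac{1}{3} + 2 \left(\left(-8\right) 58\right)^{2}\right) = 108 \left(\frac{1}{3} + 2 \left(-464\right)^{2}\right) = 108 \left(\frac{1}{3} + 2 \cdot 215296\right) = 108 \left(\frac{1}{3} + 430592\right) = 108 \cdot \frac{1291777}{3} = 46503972$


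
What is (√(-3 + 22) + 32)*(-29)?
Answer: -928 - 29*√19 ≈ -1054.4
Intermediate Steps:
(√(-3 + 22) + 32)*(-29) = (√19 + 32)*(-29) = (32 + √19)*(-29) = -928 - 29*√19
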